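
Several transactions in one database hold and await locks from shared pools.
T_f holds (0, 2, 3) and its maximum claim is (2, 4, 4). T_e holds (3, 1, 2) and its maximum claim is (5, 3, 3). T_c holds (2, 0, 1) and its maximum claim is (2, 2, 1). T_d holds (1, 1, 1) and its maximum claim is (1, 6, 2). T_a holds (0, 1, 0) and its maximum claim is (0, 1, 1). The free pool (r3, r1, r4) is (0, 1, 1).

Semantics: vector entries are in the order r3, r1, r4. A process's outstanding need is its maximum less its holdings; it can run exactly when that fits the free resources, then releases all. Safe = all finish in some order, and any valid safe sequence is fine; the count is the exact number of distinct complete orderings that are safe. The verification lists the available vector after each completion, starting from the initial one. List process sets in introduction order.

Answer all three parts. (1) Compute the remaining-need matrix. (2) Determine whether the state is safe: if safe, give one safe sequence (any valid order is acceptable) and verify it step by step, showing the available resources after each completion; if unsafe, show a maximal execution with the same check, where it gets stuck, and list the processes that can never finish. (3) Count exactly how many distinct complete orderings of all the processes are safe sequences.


(1) Remaining need (order r3, r1, r4):
  T_f: (2, 2, 1)
  T_e: (2, 2, 1)
  T_c: (0, 2, 0)
  T_d: (0, 5, 1)
  T_a: (0, 0, 1)
(2) SAFE. One safe sequence: T_a, T_c, T_f, T_e, T_d.
Key observation: T_a is the earliest step where a requested resource binds exactly: need (0, 0, 1), pool (0, 1, 1) at its turn.
Walking it through:
  pool = (0, 1, 1)
  T_a needs (0, 0, 1) <= (0, 1, 1) -> finishes; pool += (0, 1, 0) = (0, 2, 1)
  T_c needs (0, 2, 0) <= (0, 2, 1) -> finishes; pool += (2, 0, 1) = (2, 2, 2)
  T_f needs (2, 2, 1) <= (2, 2, 2) -> finishes; pool += (0, 2, 3) = (2, 4, 5)
  T_e needs (2, 2, 1) <= (2, 4, 5) -> finishes; pool += (3, 1, 2) = (5, 5, 7)
  T_d needs (0, 5, 1) <= (5, 5, 7) -> finishes; pool += (1, 1, 1) = (6, 6, 8)
(3) The exact count: 2 of the possible complete orderings are safe sequences.


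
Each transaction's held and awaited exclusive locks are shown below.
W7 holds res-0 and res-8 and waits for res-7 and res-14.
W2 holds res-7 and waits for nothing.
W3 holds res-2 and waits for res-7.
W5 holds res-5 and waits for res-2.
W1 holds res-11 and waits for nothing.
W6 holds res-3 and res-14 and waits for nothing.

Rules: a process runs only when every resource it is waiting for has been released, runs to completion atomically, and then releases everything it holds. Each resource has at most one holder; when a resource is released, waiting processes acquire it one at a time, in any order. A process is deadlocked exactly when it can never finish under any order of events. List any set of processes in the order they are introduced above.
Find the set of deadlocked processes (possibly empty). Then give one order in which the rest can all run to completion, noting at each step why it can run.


No process is deadlocked.
Key observation: all waits point, directly or indirectly, at processes that can finish, so nothing is permanently blocked.
The rest can finish in the order W6, W2, W3, W5, W7, W1.
Step-by-step check:
  W6: no waits; runs immediately, freeing res-3 and res-14
  W2: no waits; runs immediately, freeing res-7
  run W3 (all its waits — res-7 — are resolved); releases res-2
  run W5 (all its waits — res-2 — are resolved); releases res-5
  run W7 (all its waits — res-7 and res-14 — are resolved); releases res-0 and res-8
  W1: no waits; runs immediately, freeing res-11


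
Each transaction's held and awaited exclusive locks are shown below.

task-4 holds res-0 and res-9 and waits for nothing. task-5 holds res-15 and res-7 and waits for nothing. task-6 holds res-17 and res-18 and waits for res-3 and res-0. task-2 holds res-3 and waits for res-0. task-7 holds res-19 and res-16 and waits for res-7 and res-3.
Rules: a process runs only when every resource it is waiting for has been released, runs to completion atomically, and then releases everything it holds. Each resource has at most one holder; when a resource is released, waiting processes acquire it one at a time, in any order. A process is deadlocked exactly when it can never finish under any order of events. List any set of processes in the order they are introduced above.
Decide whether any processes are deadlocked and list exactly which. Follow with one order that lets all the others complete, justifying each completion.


The deadlocked set is empty.
Key observation: the waits form no ring: some process can always run, and its releases unblock the others one by one.
The rest can finish in the order task-4, task-2, task-5, task-7, task-6.
Verifying each step:
  task-4 waits on nothing -> runs at once and releases res-0 and res-9
  task-2 waits on res-0 — all released -> runs and releases res-3
  task-5 waits on nothing -> runs at once and releases res-15 and res-7
  task-7 waits on res-7 and res-3 — all released -> runs and releases res-19 and res-16
  task-6 waits on res-3 and res-0 — all released -> runs and releases res-17 and res-18


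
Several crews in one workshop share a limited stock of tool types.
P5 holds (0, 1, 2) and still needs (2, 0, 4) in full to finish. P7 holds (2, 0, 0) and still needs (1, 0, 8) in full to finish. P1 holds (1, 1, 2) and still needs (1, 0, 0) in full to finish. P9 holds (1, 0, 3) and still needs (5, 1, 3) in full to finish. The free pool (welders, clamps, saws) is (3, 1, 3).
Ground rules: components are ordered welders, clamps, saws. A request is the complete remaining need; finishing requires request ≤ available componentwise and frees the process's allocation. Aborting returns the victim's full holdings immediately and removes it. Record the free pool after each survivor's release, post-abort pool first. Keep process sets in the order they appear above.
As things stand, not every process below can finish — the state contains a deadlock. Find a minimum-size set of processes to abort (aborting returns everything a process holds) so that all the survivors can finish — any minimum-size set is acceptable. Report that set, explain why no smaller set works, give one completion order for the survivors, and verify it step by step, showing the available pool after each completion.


Abort P7.
Key observation: the deadlocked P9 becomes finishable only because P7 released (2, 0, 0); it completes at step 3 below.
No smaller set exists: with zero aborts the deadlock remains.
Survivors finish in the order: P1, P5, P9. Step-by-step check (pool after the aborts first):
  pool = (5, 1, 3)
  P1: need (1, 0, 0) fits (5, 1, 3); releases (1, 1, 2), pool now (6, 2, 5)
  P5: need (2, 0, 4) fits (6, 2, 5); releases (0, 1, 2), pool now (6, 3, 7)
  P9: need (5, 1, 3) fits (6, 3, 7); releases (1, 0, 3), pool now (7, 3, 10)


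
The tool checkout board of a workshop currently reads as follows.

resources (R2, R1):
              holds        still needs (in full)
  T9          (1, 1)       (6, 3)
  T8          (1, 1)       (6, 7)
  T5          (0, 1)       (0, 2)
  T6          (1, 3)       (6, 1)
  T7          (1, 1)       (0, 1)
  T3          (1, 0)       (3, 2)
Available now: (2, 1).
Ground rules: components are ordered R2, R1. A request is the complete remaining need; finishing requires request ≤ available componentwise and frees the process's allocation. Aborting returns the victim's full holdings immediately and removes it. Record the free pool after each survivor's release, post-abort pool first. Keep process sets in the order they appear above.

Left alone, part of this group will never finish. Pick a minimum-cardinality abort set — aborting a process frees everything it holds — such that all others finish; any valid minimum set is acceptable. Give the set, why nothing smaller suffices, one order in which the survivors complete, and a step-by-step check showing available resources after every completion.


The answer: abort T9 and T8.
Key observation: T6 could never have finished before the abort; with (2, 2) returned by T9 and T8, it fits at step 4.
Why nothing smaller works — every single abort fails: T9 alone leaves T8 blocked (short on R2 and R1); T8 alone leaves T9 blocked (short on R2); T5 alone leaves T9 blocked (short on R2); T6 alone leaves T9 blocked (short on R2); T7 alone leaves T9 blocked (short on R2); T3 alone leaves T9 blocked (short on R2).
The survivors complete as T7, T3, T5, T6. Step-by-step check (starting from the post-abort pool):
  pool = (4, 3)
  T7 needs (0, 1) <= (4, 3) -> finishes; pool += (1, 1) = (5, 4)
  T3 needs (3, 2) <= (5, 4) -> finishes; pool += (1, 0) = (6, 4)
  T5 needs (0, 2) <= (6, 4) -> finishes; pool += (0, 1) = (6, 5)
  T6 needs (6, 1) <= (6, 5) -> finishes; pool += (1, 3) = (7, 8)


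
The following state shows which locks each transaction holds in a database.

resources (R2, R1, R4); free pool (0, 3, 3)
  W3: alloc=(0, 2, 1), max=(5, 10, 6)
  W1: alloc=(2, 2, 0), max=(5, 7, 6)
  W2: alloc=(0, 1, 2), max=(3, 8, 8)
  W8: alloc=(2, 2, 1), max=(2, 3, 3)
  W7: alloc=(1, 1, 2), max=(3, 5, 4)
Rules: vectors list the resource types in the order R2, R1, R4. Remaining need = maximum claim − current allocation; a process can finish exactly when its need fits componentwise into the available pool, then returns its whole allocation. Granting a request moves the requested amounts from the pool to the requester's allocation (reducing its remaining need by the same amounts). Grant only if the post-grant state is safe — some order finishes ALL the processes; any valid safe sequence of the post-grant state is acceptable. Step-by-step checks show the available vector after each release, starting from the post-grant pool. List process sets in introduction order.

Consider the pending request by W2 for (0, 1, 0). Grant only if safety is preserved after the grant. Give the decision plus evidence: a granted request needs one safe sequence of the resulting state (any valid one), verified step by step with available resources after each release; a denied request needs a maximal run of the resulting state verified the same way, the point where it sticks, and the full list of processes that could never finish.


GRANT — the state after the grant stays safe, e.g. via W8, W7, W1, W2, W3.
Key observation: after the grant the pool drops to (0, 2, 3), which still lets W8 finish first and unwind the rest.
Step-by-step check of the post-grant state:
  pool = (0, 2, 3)
  W8: need (0, 1, 2) fits (0, 2, 3); releases (2, 2, 1), pool now (2, 4, 4)
  W7: need (2, 4, 2) fits (2, 4, 4); releases (1, 1, 2), pool now (3, 5, 6)
  W1: need (3, 5, 6) fits (3, 5, 6); releases (2, 2, 0), pool now (5, 7, 6)
  W2: need (3, 6, 6) fits (5, 7, 6); releases (0, 2, 2), pool now (5, 9, 8)
  W3: need (5, 8, 5) fits (5, 9, 8); releases (0, 2, 1), pool now (5, 11, 9)


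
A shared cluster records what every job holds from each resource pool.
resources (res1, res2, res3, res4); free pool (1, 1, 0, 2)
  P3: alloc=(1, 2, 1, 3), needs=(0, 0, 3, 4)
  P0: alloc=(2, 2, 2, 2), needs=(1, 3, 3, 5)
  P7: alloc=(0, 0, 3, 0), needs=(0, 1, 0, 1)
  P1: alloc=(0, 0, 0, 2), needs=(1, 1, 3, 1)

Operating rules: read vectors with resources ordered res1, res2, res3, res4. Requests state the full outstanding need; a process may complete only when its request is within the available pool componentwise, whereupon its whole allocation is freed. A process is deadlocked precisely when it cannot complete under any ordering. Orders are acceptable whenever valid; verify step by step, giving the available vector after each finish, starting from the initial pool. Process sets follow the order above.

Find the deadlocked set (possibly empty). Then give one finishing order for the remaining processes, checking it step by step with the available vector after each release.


No process is deadlocked.
Key observation: the pool covers P7 at once, and every later process fits after earlier releases.
A valid finishing order for the others: P7, P1, P3, P0. Walking it through:
  pool = (1, 1, 0, 2)
  P7 needs (0, 1, 0, 1) <= (1, 1, 0, 2) -> finishes; pool += (0, 0, 3, 0) = (1, 1, 3, 2)
  P1 needs (1, 1, 3, 1) <= (1, 1, 3, 2) -> finishes; pool += (0, 0, 0, 2) = (1, 1, 3, 4)
  P3 needs (0, 0, 3, 4) <= (1, 1, 3, 4) -> finishes; pool += (1, 2, 1, 3) = (2, 3, 4, 7)
  P0 needs (1, 3, 3, 5) <= (2, 3, 4, 7) -> finishes; pool += (2, 2, 2, 2) = (4, 5, 6, 9)


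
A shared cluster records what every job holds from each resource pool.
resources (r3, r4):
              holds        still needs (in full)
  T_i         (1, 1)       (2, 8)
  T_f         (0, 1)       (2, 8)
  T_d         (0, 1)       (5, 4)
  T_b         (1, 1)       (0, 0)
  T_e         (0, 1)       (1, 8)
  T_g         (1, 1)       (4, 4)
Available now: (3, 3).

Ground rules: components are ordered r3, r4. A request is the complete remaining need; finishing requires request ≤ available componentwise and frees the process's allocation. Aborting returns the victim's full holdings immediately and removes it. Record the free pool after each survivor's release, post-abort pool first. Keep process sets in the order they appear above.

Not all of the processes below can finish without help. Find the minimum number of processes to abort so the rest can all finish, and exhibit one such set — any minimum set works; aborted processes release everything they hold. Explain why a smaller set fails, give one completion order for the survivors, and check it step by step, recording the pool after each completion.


The answer: abort T_f and T_e.
Key observation: T_i could never have finished before the abort; with (0, 2) returned by T_f and T_e, it fits at step 4.
Minimality, checking each single-abort alternative: T_i alone leaves T_f blocked (short on r4); T_f alone leaves T_i blocked (short on r4); T_d alone leaves T_i blocked (short on r4); T_b alone leaves T_i blocked (short on r4); T_e alone leaves T_i blocked (short on r4); T_g alone leaves T_i blocked (short on r4).
Survivors finish in the order: T_b, T_g, T_d, T_i. Walking it through (pool after the aborts first):
  pool = (3, 5)
  run T_b (needs (0, 0), free (3, 5)); after release of (1, 1) the pool is (4, 6)
  run T_g (needs (4, 4), free (4, 6)); after release of (1, 1) the pool is (5, 7)
  run T_d (needs (5, 4), free (5, 7)); after release of (0, 1) the pool is (5, 8)
  run T_i (needs (2, 8), free (5, 8)); after release of (1, 1) the pool is (6, 9)


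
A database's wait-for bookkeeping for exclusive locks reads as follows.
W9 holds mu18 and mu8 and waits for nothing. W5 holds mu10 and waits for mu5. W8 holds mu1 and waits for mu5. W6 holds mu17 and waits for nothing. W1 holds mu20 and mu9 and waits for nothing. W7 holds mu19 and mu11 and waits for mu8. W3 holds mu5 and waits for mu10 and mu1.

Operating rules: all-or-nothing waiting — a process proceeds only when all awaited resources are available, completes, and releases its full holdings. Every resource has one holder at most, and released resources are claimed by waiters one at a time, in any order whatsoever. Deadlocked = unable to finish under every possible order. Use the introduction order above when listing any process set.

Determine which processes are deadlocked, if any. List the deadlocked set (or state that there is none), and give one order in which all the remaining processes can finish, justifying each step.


Deadlocked set: W5, W8 and W3.
Key observation: along W5 -> W3 -> W5, each member waits on what the next one holds — a deadlock; W8 is caught in further circular waits.
The rest can finish in the order W9, W6, W7, W1.
Walking it through:
  W9 waits on nothing -> runs at once and releases mu18 and mu8
  W6 waits on nothing -> runs at once and releases mu17
  W7: everything it awaited (mu8) is free; runs, freeing mu19 and mu11
  W1 waits on nothing -> runs at once and releases mu20 and mu9


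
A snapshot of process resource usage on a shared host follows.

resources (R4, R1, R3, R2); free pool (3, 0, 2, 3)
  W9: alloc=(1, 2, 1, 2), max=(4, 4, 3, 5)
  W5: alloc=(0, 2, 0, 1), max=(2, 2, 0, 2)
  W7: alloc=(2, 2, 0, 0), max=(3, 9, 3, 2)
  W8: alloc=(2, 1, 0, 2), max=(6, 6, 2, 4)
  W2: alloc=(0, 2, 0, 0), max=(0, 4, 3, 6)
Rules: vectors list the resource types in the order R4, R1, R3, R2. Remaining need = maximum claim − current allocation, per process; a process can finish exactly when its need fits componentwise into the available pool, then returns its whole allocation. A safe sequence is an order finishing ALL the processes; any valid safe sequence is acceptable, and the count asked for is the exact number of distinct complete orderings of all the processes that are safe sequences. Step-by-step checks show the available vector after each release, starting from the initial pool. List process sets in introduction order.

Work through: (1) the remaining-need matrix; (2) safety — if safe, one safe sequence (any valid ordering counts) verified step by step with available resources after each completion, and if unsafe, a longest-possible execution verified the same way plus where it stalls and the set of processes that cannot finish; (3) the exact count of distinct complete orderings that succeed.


(1) Remaining need (order R4, R1, R3, R2):
  W9: (3, 2, 2, 3)
  W5: (2, 0, 0, 1)
  W7: (1, 7, 3, 2)
  W8: (4, 5, 2, 2)
  W2: (0, 2, 3, 6)
(2) SAFE, for example via the order W5, W9, W2, W8, W7.
Key observation: the order's first zero-slack moment is W9 ((3, 2, 2, 3) needed, (3, 2, 2, 4) free — a requested resource with nothing to spare).
Verifying each step:
  pool = (3, 0, 2, 3)
  run W5 (needs (2, 0, 0, 1), free (3, 0, 2, 3)); after release of (0, 2, 0, 1) the pool is (3, 2, 2, 4)
  run W9 (needs (3, 2, 2, 3), free (3, 2, 2, 4)); after release of (1, 2, 1, 2) the pool is (4, 4, 3, 6)
  run W2 (needs (0, 2, 3, 6), free (4, 4, 3, 6)); after release of (0, 2, 0, 0) the pool is (4, 6, 3, 6)
  run W8 (needs (4, 5, 2, 2), free (4, 6, 3, 6)); after release of (2, 1, 0, 2) the pool is (6, 7, 3, 8)
  run W7 (needs (1, 7, 3, 2), free (6, 7, 3, 8)); after release of (2, 2, 0, 0) the pool is (8, 9, 3, 8)
(3) The exact count: 1 of the possible complete orderings is a safe sequence.


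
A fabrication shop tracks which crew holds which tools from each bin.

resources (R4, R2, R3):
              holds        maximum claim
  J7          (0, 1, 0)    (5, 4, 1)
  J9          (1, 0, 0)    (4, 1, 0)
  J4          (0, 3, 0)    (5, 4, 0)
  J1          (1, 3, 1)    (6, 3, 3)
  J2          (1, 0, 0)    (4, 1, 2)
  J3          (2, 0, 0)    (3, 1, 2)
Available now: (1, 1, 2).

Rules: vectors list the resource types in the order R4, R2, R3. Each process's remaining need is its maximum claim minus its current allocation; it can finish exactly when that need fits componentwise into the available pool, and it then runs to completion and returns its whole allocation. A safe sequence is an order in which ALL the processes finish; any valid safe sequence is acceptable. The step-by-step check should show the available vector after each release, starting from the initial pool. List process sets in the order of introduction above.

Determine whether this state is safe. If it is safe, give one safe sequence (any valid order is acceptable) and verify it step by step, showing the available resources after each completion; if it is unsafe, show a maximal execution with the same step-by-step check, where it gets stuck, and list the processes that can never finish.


The state is SAFE; one workable sequence: J3, J9, J2, J1, J7, J4.
Key observation: reading the order forward, J3 is the first process whose need (1, 1, 2) meets the free pool (1, 1, 2) exactly on a resource it requests.
Step-by-step check:
  pool = (1, 1, 2)
  J3 needs (1, 1, 2) <= (1, 1, 2) -> finishes; pool += (2, 0, 0) = (3, 1, 2)
  J9 needs (3, 1, 0) <= (3, 1, 2) -> finishes; pool += (1, 0, 0) = (4, 1, 2)
  J2 needs (3, 1, 2) <= (4, 1, 2) -> finishes; pool += (1, 0, 0) = (5, 1, 2)
  J1 needs (5, 0, 2) <= (5, 1, 2) -> finishes; pool += (1, 3, 1) = (6, 4, 3)
  J7 needs (5, 3, 1) <= (6, 4, 3) -> finishes; pool += (0, 1, 0) = (6, 5, 3)
  J4 needs (5, 1, 0) <= (6, 5, 3) -> finishes; pool += (0, 3, 0) = (6, 8, 3)


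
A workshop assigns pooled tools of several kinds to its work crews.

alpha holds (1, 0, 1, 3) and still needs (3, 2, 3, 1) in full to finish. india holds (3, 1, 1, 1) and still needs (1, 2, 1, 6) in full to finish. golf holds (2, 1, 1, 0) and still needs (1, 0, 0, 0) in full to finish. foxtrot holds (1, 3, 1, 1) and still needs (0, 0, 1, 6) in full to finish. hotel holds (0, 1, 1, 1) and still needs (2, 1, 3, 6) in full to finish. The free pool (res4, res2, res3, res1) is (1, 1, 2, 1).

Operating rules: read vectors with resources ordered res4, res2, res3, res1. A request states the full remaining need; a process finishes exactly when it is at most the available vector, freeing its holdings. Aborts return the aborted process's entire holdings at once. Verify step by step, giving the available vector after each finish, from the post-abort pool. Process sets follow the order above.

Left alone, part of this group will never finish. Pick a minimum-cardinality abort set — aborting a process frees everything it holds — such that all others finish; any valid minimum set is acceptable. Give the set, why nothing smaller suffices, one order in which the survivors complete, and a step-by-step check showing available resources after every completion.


The answer: abort india and foxtrot.
Key observation: no ordering could ever have run hotel before the abort of india and foxtrot; with (4, 4, 2, 2) back in the pool it fits at step 2.
Why nothing smaller works — every single abort fails: alpha alone leaves india blocked (short on res1); india alone leaves foxtrot blocked (short on res1); golf alone leaves india blocked (short on res1); foxtrot alone leaves india blocked (short on res1); hotel alone leaves india blocked (short on res1).
The survivors complete as alpha, hotel, golf. Check, step by step (starting from the post-abort pool):
  pool = (5, 5, 4, 3)
  alpha needs (3, 2, 3, 1) <= (5, 5, 4, 3) -> finishes; pool += (1, 0, 1, 3) = (6, 5, 5, 6)
  hotel needs (2, 1, 3, 6) <= (6, 5, 5, 6) -> finishes; pool += (0, 1, 1, 1) = (6, 6, 6, 7)
  golf needs (1, 0, 0, 0) <= (6, 6, 6, 7) -> finishes; pool += (2, 1, 1, 0) = (8, 7, 7, 7)


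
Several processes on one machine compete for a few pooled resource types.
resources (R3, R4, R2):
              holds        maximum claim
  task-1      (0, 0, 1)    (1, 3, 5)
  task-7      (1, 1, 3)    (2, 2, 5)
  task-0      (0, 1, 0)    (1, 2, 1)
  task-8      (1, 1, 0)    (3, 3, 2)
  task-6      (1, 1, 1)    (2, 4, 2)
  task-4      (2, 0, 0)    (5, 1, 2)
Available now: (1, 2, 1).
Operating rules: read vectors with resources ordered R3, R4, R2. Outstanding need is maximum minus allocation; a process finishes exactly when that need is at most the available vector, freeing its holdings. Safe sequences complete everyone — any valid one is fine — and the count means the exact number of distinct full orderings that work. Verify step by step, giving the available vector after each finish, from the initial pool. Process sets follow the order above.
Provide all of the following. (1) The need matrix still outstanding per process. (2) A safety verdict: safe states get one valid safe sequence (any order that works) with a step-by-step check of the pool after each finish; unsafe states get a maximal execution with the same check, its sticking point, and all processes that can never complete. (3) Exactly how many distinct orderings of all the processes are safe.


(1) Outstanding need per process (order R3, R4, R2):
  task-1: (1, 3, 4)
  task-7: (1, 1, 2)
  task-0: (1, 1, 1)
  task-8: (2, 2, 2)
  task-6: (1, 3, 1)
  task-4: (3, 1, 2)
(2) SAFE — a valid safe sequence is task-0, task-6, task-8, task-4, task-7, task-1.
Key observation: the first exact fit in this order is task-0 — it needs (1, 1, 1) with (1, 2, 1) free, meeting a requested resource to the last unit.
Walking it through:
  pool = (1, 2, 1)
  task-0 needs (1, 1, 1) <= (1, 2, 1) -> finishes; pool += (0, 1, 0) = (1, 3, 1)
  task-6 needs (1, 3, 1) <= (1, 3, 1) -> finishes; pool += (1, 1, 1) = (2, 4, 2)
  task-8 needs (2, 2, 2) <= (2, 4, 2) -> finishes; pool += (1, 1, 0) = (3, 5, 2)
  task-4 needs (3, 1, 2) <= (3, 5, 2) -> finishes; pool += (2, 0, 0) = (5, 5, 2)
  task-7 needs (1, 1, 2) <= (5, 5, 2) -> finishes; pool += (1, 1, 3) = (6, 6, 5)
  task-1 needs (1, 3, 4) <= (6, 6, 5) -> finishes; pool += (0, 0, 1) = (6, 6, 6)
(3) Precisely 9 of the possible complete orderings are safe sequences.


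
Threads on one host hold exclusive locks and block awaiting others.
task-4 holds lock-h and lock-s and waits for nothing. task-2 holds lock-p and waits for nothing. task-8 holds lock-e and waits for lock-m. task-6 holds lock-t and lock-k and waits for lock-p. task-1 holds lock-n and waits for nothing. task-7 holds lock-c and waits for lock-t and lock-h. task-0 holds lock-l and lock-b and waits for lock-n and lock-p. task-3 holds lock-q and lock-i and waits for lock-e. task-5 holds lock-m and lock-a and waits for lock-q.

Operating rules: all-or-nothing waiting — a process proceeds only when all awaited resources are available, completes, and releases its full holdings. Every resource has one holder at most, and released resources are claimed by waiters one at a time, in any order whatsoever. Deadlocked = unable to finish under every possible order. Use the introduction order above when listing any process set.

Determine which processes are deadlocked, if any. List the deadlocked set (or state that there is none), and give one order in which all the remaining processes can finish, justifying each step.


The deadlocked set is task-8, task-3 and task-5.
Key observation: the knot is the closed ring of waits task-8 -> task-5 -> task-3 -> task-8; no other process is dragged down with it.
The rest can finish in the order task-2, task-6, task-1, task-0, task-4, task-7.
Verifying each step:
  task-2: no waits; runs immediately, freeing lock-p
  task-6 waits on lock-p — all released -> runs and releases lock-t and lock-k
  task-1: no waits; runs immediately, freeing lock-n
  task-0 waits on lock-n and lock-p — all released -> runs and releases lock-l and lock-b
  task-4: no waits; runs immediately, freeing lock-h and lock-s
  task-7 waits on lock-t and lock-h — all released -> runs and releases lock-c


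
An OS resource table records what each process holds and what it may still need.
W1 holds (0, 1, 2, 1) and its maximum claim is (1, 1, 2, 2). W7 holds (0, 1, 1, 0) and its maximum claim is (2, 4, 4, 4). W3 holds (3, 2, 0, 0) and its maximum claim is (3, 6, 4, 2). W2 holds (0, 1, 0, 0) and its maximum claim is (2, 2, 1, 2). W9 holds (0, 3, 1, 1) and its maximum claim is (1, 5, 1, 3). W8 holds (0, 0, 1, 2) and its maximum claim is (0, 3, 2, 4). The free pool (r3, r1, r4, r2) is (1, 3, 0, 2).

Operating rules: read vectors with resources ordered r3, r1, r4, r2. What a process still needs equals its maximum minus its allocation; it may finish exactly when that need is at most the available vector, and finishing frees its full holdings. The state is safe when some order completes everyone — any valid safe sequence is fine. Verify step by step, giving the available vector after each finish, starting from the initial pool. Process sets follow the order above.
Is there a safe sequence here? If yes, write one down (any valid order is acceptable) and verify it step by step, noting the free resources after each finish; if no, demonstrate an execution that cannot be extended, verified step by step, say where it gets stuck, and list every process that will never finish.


SAFE — a valid safe sequence is W9, W1, W8, W3, W7, W2.
Key observation: the order's first zero-slack moment is W9 ((1, 2, 0, 2) needed, (1, 3, 0, 2) free — a requested resource with nothing to spare).
Check, step by step:
  pool = (1, 3, 0, 2)
  run W9 (needs (1, 2, 0, 2), free (1, 3, 0, 2)); after release of (0, 3, 1, 1) the pool is (1, 6, 1, 3)
  run W1 (needs (1, 0, 0, 1), free (1, 6, 1, 3)); after release of (0, 1, 2, 1) the pool is (1, 7, 3, 4)
  run W8 (needs (0, 3, 1, 2), free (1, 7, 3, 4)); after release of (0, 0, 1, 2) the pool is (1, 7, 4, 6)
  run W3 (needs (0, 4, 4, 2), free (1, 7, 4, 6)); after release of (3, 2, 0, 0) the pool is (4, 9, 4, 6)
  run W7 (needs (2, 3, 3, 4), free (4, 9, 4, 6)); after release of (0, 1, 1, 0) the pool is (4, 10, 5, 6)
  run W2 (needs (2, 1, 1, 2), free (4, 10, 5, 6)); after release of (0, 1, 0, 0) the pool is (4, 11, 5, 6)


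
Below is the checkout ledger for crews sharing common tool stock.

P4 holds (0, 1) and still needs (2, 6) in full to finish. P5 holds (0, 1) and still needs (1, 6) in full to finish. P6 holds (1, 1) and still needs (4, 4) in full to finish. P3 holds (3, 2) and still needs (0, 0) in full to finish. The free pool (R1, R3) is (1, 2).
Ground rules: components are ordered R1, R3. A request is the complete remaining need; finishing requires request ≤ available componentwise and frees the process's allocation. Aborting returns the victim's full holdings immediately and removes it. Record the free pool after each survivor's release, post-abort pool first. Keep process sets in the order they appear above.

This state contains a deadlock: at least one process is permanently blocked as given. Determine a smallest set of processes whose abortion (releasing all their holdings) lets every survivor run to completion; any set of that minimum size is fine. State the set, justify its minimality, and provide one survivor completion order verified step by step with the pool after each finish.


Minimum abort set: P4.
Key observation: before aborting P4, P5 was permanently blocked — no order could ever run it; afterwards it completes at step 3.
Why nothing smaller works: aborting no one leaves the state deadlocked as given.
One survivor order: P3, P6, P5. Step-by-step check (post-abort pool first):
  pool = (1, 3)
  P3 needs (0, 0) <= (1, 3) -> finishes; pool += (3, 2) = (4, 5)
  P6 needs (4, 4) <= (4, 5) -> finishes; pool += (1, 1) = (5, 6)
  P5 needs (1, 6) <= (5, 6) -> finishes; pool += (0, 1) = (5, 7)


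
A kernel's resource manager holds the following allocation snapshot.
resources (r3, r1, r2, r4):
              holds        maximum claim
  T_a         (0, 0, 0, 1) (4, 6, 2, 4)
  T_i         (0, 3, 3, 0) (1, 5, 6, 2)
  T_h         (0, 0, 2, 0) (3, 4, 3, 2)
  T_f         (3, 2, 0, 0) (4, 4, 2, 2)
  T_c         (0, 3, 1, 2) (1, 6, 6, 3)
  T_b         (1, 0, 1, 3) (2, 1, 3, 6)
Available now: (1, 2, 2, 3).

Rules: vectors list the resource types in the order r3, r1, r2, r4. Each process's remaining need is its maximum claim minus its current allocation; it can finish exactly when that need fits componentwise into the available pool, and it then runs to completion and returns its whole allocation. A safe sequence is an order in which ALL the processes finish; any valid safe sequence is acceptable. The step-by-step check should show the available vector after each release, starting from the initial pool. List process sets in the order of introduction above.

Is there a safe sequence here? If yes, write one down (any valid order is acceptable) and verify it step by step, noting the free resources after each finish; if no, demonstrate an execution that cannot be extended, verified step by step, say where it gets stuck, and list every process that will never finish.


The state is SAFE; one workable sequence: T_f, T_h, T_i, T_a, T_b, T_c.
Key observation: reading the order forward, T_f is the first process whose need (1, 2, 2, 2) meets the free pool (1, 2, 2, 3) exactly on a resource it requests.
Check, step by step:
  pool = (1, 2, 2, 3)
  run T_f (needs (1, 2, 2, 2), free (1, 2, 2, 3)); after release of (3, 2, 0, 0) the pool is (4, 4, 2, 3)
  run T_h (needs (3, 4, 1, 2), free (4, 4, 2, 3)); after release of (0, 0, 2, 0) the pool is (4, 4, 4, 3)
  run T_i (needs (1, 2, 3, 2), free (4, 4, 4, 3)); after release of (0, 3, 3, 0) the pool is (4, 7, 7, 3)
  run T_a (needs (4, 6, 2, 3), free (4, 7, 7, 3)); after release of (0, 0, 0, 1) the pool is (4, 7, 7, 4)
  run T_b (needs (1, 1, 2, 3), free (4, 7, 7, 4)); after release of (1, 0, 1, 3) the pool is (5, 7, 8, 7)
  run T_c (needs (1, 3, 5, 1), free (5, 7, 8, 7)); after release of (0, 3, 1, 2) the pool is (5, 10, 9, 9)


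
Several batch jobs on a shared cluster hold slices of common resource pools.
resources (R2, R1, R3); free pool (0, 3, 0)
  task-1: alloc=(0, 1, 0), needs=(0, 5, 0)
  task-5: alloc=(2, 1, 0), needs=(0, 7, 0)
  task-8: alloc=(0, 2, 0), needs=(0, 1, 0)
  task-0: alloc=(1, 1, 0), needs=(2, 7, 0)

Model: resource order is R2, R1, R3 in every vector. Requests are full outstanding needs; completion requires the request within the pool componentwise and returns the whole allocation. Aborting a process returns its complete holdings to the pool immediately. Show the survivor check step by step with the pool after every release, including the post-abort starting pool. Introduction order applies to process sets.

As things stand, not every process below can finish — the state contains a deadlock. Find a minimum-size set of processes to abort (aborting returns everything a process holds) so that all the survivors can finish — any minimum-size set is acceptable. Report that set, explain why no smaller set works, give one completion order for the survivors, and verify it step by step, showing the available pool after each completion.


The answer: abort task-5.
Key observation: task-0 could never have finished before the abort; with (2, 1, 0) returned by task-5, it fits at step 3.
No smaller set exists: with zero aborts the deadlock remains.
One survivor order: task-8, task-1, task-0. Verifying each step (post-abort pool first):
  pool = (2, 4, 0)
  run task-8 (needs (0, 1, 0), free (2, 4, 0)); after release of (0, 2, 0) the pool is (2, 6, 0)
  run task-1 (needs (0, 5, 0), free (2, 6, 0)); after release of (0, 1, 0) the pool is (2, 7, 0)
  run task-0 (needs (2, 7, 0), free (2, 7, 0)); after release of (1, 1, 0) the pool is (3, 8, 0)


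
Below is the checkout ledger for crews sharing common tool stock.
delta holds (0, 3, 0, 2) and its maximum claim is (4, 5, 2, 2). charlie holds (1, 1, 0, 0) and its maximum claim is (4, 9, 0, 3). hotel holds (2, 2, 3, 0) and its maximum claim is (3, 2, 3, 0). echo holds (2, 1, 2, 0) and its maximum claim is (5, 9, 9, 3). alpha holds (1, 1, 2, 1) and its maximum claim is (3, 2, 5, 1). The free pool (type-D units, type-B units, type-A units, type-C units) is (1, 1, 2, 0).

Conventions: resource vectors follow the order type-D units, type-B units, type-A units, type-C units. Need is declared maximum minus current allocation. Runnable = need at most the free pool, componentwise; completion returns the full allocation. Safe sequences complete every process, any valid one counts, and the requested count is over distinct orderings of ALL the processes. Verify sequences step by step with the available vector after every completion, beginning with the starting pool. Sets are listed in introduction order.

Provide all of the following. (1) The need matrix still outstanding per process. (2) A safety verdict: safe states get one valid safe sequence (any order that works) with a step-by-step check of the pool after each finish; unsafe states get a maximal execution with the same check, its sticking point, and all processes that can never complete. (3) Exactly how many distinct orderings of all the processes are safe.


(1) Need matrix, components ordered type-D units, type-B units, type-A units, type-C units:
  delta: (4, 2, 2, 0)
  charlie: (3, 8, 0, 3)
  hotel: (1, 0, 0, 0)
  echo: (3, 8, 7, 3)
  alpha: (2, 1, 3, 0)
(2) UNSAFE.
Key observation: type-B units is the bottleneck — with hotel, alpha, delta done the pool holds (4, 7, 7, 3), short of every remaining need.
Going as far as possible: hotel, alpha, delta; after that, nothing fits. Walking it through:
  pool = (1, 1, 2, 0)
  hotel needs (1, 0, 0, 0) <= (1, 1, 2, 0) -> finishes; pool += (2, 2, 3, 0) = (3, 3, 5, 0)
  alpha needs (2, 1, 3, 0) <= (3, 3, 5, 0) -> finishes; pool += (1, 1, 2, 1) = (4, 4, 7, 1)
  delta needs (4, 2, 2, 0) <= (4, 4, 7, 1) -> finishes; pool += (0, 3, 0, 2) = (4, 7, 7, 3)
  charlie still needs (3, 8, 0, 3) but only (4, 7, 7, 3) is free — short on type-B units
  echo still needs (3, 8, 7, 3) but only (4, 7, 7, 3) is free — short on type-B units
Never able to finish: charlie and echo.
(3) The exact count: 0 of the possible complete orderings are safe sequences.


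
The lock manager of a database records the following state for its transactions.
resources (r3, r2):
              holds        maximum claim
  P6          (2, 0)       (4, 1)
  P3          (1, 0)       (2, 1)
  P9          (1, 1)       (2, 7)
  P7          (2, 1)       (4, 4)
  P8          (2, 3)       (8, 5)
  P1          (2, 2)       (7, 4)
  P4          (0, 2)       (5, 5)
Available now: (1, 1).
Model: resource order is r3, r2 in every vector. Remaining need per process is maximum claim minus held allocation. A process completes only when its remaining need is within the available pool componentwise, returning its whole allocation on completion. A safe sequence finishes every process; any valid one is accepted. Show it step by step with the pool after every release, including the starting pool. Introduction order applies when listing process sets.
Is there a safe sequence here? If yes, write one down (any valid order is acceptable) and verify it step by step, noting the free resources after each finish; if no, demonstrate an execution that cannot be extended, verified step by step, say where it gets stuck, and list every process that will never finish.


The state is UNSAFE.
Key observation: r2 is the bottleneck — with P3, P6 done the pool holds (4, 1), short of every remaining need.
A maximal execution: P3, P6 — then nothing else fits. Step-by-step check:
  pool = (1, 1)
  P3 needs (1, 1) <= (1, 1) -> finishes; pool += (1, 0) = (2, 1)
  P6 needs (2, 1) <= (2, 1) -> finishes; pool += (2, 0) = (4, 1)
  blocked: P9 wants (1, 6), pool (4, 1) — not enough r2
  blocked: P7 wants (2, 3), pool (4, 1) — not enough r2
  blocked: P8 wants (6, 2), pool (4, 1) — not enough r3 and r2
  blocked: P1 wants (5, 2), pool (4, 1) — not enough r3 and r2
  blocked: P4 wants (5, 3), pool (4, 1) — not enough r3 and r2
Processes that can never finish: P9, P7, P8, P1 and P4.


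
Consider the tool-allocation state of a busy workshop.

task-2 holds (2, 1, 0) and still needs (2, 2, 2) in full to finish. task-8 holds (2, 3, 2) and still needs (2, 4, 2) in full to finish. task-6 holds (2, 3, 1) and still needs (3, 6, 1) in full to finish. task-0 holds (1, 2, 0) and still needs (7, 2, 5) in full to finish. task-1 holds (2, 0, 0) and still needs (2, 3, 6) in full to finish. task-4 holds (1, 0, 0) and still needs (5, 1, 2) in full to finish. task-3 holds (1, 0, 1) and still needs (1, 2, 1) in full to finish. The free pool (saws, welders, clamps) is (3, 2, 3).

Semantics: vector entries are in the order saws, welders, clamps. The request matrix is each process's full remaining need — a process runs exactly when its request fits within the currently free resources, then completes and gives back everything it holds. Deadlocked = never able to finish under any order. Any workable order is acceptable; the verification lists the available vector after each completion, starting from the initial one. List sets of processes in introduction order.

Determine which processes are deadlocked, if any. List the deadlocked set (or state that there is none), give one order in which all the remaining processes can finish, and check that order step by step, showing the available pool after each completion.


Deadlocked set: task-8, task-6, task-0 and task-1.
Key observation: after task-2, task-3, task-4 the pool peaks at (7, 3, 4), and each blocked process is short somewhere: task-8 on welders; task-6 on welders; task-0 on clamps; task-1 on clamps.
One completion order for the rest: task-2, task-3, task-4. Walking it through:
  pool = (3, 2, 3)
  run task-2 (needs (2, 2, 2), free (3, 2, 3)); after release of (2, 1, 0) the pool is (5, 3, 3)
  run task-3 (needs (1, 2, 1), free (5, 3, 3)); after release of (1, 0, 1) the pool is (6, 3, 4)
  run task-4 (needs (5, 1, 2), free (6, 3, 4)); after release of (1, 0, 0) the pool is (7, 3, 4)
None of the blocked processes ever fits:
  task-8 still needs (2, 4, 2) but only (7, 3, 4) is free — short on welders
  task-6 still needs (3, 6, 1) but only (7, 3, 4) is free — short on welders
  task-0 still needs (7, 2, 5) but only (7, 3, 4) is free — short on clamps
  task-1 still needs (2, 3, 6) but only (7, 3, 4) is free — short on clamps
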